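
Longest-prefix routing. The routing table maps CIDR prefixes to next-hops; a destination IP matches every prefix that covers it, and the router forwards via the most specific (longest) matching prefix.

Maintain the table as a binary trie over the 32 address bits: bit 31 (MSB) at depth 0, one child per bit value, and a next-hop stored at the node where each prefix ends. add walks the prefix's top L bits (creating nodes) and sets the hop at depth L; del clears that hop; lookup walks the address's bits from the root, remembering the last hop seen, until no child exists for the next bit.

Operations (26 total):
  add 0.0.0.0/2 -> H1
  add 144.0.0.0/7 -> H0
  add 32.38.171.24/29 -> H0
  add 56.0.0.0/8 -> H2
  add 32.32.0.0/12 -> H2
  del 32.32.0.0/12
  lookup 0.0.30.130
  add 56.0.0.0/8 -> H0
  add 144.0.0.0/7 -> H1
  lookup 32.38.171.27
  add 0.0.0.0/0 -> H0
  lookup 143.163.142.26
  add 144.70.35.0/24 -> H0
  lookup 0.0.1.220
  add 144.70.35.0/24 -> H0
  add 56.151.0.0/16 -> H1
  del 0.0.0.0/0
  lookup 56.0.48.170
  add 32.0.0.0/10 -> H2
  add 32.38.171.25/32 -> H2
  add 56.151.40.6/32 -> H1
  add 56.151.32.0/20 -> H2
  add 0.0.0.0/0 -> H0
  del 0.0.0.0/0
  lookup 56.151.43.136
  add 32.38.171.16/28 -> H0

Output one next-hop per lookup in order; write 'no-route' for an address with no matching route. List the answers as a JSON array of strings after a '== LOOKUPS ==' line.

Apply in order:
  add 0.0.0.0/2 -> H1 at depth 2
  add 144.0.0.0/7 -> H0 at depth 7
  add 32.38.171.24/29 -> H0 at depth 29
  add 56.0.0.0/8 -> H2 at depth 8
  add 32.32.0.0/12 -> H2 at depth 12
  del 32.32.0.0/12 (clear depth 12)
  Q 0.0.30.130: descend 00 ; hops seen [H1] ; pick H1
  add 56.0.0.0/8 -> H0 at depth 8
  add 144.0.0.0/7 -> H1 at depth 7
  Q 32.38.171.27: descend 00100000001001101010101100011 ; hops seen [H1,H0] ; pick H0
  add 0.0.0.0/0 -> H0 at depth 0
  Q 143.163.142.26: descend 100 ; hops seen [H0] ; pick H0
  add 144.70.35.0/24 -> H0 at depth 24
  Q 0.0.1.220: descend 00 ; hops seen [H0,H1] ; pick H1
  add 144.70.35.0/24 -> H0 at depth 24
  add 56.151.0.0/16 -> H1 at depth 16
  del 0.0.0.0/0 (clear depth 0)
  Q 56.0.48.170: descend 00111000 ; hops seen [H1,H0] ; pick H0
  add 32.0.0.0/10 -> H2 at depth 10
  add 32.38.171.25/32 -> H2 at depth 32
  add 56.151.40.6/32 -> H1 at depth 32
  add 56.151.32.0/20 -> H2 at depth 20
  add 0.0.0.0/0 -> H0 at depth 0
  del 0.0.0.0/0 (clear depth 0)
  Q 56.151.43.136: descend 0011100010010111001010 ; hops seen [H1,H0,H1,H2] ; pick H2
  add 32.38.171.16/28 -> H0 at depth 28

== LOOKUPS ==
["H1","H0","H0","H1","H0","H2"]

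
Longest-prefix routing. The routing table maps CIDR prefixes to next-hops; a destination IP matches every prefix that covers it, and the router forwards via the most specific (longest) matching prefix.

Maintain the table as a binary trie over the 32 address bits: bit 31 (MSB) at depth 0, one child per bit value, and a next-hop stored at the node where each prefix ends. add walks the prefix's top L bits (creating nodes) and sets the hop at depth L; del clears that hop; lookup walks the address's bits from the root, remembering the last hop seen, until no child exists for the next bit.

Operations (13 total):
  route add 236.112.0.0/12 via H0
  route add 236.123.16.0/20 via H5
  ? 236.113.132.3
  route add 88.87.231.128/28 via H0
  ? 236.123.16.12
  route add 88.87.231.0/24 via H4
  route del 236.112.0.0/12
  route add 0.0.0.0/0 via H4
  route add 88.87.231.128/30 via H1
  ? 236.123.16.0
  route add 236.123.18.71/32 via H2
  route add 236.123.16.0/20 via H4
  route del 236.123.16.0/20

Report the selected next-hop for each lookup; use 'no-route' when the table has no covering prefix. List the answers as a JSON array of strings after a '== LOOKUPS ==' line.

Trace:
  add 236.112.0.0/12 -> H0 at depth 12
  add 236.123.16.0/20 -> H5 at depth 20
  Q 236.113.132.3: descend 111011000111 ; hops seen [H0] ; pick H0
  add 88.87.231.128/28 -> H0 at depth 28
  Q 236.123.16.12: descend 11101100011110110001 ; hops seen [H0,H5] ; pick H5
  add 88.87.231.0/24 -> H4 at depth 24
  - 236.112.0.0/12 clear@12
  add 0.0.0.0/0 -> H4 at depth 0
  add 88.87.231.128/30 -> H1 at depth 30
  Q 236.123.16.0: descend 11101100011110110001 ; hops seen [H4,H5] ; pick H5
  add 236.123.18.71/32 -> H2 at depth 32
  add 236.123.16.0/20 -> H4 at depth 20
  - 236.123.16.0/20 clear@20

== LOOKUPS ==
["H0","H5","H5"]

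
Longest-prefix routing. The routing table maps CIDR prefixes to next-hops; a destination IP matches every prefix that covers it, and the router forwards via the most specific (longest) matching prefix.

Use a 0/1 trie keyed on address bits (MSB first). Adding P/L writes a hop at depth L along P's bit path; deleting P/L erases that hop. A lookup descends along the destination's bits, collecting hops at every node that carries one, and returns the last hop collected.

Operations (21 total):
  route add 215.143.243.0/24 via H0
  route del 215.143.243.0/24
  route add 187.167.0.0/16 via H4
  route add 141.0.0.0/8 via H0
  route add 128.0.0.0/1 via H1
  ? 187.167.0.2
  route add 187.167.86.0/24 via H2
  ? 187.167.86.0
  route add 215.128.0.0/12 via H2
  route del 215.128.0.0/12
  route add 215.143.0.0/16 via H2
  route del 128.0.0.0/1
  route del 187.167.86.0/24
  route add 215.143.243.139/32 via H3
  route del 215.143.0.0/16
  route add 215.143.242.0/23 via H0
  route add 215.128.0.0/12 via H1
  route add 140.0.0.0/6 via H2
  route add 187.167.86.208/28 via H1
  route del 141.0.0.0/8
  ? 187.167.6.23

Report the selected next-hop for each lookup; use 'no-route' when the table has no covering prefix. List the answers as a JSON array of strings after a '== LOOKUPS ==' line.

Trace:
  add 215.143.243.0/24 -> H0 at depth 24
  - 215.143.243.0/24 clear@24
  add 187.167.0.0/16 -> H4 at depth 16
  add 141.0.0.0/8 -> H0 at depth 8
  add 128.0.0.0/1 -> H1 at depth 1
  ? 187.167.0.2  path d0:-→d1:H1→d2:-→d3:-→d4:-→d5:-→d6:-→d7:-→d8:-→d9:-→d10:-→d11:-→d12:-→d13:-→d14:-→d15:-→d16:H4  best=H4
  add 187.167.86.0/24 -> H2 at depth 24
  ? 187.167.86.0  path d0:-→d1:H1→d2:-→d3:-→d4:-→d5:-→d6:-→d7:-→d8:-→d9:-→d10:-→d11:-→d12:-→d13:-→d14:-→d15:-→d16:H4→d17:-→d18:-→d19:-→d20:-→d21:-→d22:-→d23:-→d24:H2  best=H2
  add 215.128.0.0/12 -> H2 at depth 12
  - 215.128.0.0/12 clear@12
  add 215.143.0.0/16 -> H2 at depth 16
  - 128.0.0.0/1 clear@1
  - 187.167.86.0/24 clear@24
  add 215.143.243.139/32 -> H3 at depth 32
  - 215.143.0.0/16 clear@16
  add 215.143.242.0/23 -> H0 at depth 23
  add 215.128.0.0/12 -> H1 at depth 12
  add 140.0.0.0/6 -> H2 at depth 6
  add 187.167.86.208/28 -> H1 at depth 28
  - 141.0.0.0/8 clear@8
  ? 187.167.6.23  path d0:-→d1:-→d2:-→d3:-→d4:-→d5:-→d6:-→d7:-→d8:-→d9:-→d10:-→d11:-→d12:-→d13:-→d14:-→d15:-→d16:H4→d17:-  best=H4

== LOOKUPS ==
["H4","H2","H4"]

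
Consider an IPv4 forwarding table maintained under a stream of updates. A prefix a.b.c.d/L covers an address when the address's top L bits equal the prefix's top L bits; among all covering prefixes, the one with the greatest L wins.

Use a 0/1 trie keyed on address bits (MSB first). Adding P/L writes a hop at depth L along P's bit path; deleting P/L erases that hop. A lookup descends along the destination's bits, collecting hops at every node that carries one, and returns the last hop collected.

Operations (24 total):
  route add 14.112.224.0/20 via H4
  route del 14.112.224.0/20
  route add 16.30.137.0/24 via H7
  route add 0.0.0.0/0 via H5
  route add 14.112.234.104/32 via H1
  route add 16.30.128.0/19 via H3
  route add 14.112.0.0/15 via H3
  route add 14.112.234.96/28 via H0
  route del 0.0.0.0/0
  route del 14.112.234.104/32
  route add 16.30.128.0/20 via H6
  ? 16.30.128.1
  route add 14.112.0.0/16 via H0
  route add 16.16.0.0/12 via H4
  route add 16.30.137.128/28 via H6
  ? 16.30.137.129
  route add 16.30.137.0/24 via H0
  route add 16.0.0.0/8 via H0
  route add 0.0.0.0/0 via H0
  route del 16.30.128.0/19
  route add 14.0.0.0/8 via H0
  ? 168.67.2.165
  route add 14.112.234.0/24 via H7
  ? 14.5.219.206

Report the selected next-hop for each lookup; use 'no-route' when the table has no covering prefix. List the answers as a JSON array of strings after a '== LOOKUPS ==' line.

Apply in order:
  add 14.112.224.0/20 -> H4 at depth 20
  del 14.112.224.0/20 (clear depth 20)
  add 16.30.137.0/24 -> H7 at depth 24
  add 0.0.0.0/0 -> H5 at depth 0
  add 14.112.234.104/32 -> H1 at depth 32
  add 16.30.128.0/19 -> H3 at depth 19
  add 14.112.0.0/15 -> H3 at depth 15
  add 14.112.234.96/28 -> H0 at depth 28
  del 0.0.0.0/0 (clear depth 0)
  del 14.112.234.104/32 (clear depth 32)
  add 16.30.128.0/20 -> H6 at depth 20
  Q 16.30.128.1: descend 00010000000111101000 ; hops seen [H3,H6] ; pick H6
  add 14.112.0.0/16 -> H0 at depth 16
  add 16.16.0.0/12 -> H4 at depth 12
  add 16.30.137.128/28 -> H6 at depth 28
  Q 16.30.137.129: descend 0001000000011110100010011000 ; hops seen [H4,H3,H6,H7,H6] ; pick H6
  add 16.30.137.0/24 -> H0 at depth 24
  add 16.0.0.0/8 -> H0 at depth 8
  add 0.0.0.0/0 -> H0 at depth 0
  del 16.30.128.0/19 (clear depth 19)
  add 14.0.0.0/8 -> H0 at depth 8
  Q 168.67.2.165: descend ε ; hops seen [H0] ; pick H0
  add 14.112.234.0/24 -> H7 at depth 24
  Q 14.5.219.206: descend 000011100 ; hops seen [H0,H0] ; pick H0

== LOOKUPS ==
["H6","H6","H0","H0"]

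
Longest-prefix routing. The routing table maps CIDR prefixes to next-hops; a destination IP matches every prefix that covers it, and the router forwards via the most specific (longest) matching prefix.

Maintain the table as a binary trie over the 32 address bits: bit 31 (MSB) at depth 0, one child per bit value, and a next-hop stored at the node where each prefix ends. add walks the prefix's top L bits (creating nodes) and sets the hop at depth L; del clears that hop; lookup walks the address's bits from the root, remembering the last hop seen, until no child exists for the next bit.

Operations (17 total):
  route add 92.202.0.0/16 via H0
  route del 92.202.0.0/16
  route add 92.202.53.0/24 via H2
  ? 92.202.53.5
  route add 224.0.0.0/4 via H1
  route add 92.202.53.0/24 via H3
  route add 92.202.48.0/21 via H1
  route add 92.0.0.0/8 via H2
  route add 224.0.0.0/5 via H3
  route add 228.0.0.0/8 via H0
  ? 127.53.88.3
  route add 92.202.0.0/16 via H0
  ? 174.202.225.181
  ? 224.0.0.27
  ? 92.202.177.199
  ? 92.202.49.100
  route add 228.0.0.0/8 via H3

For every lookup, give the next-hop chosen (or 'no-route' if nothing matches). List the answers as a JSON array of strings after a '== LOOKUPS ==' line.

Process each operation:
  add 92.202.0.0/16 -> H0 at depth 16
  - 92.202.0.0/16 clear@16
  add 92.202.53.0/24 -> H2 at depth 24
  lookup 92.202.53.5: bits 010111001100101000110101 walk d0:-→d1:-→d2:-→d3:-→d4:-→d5:-→d6:-→d7:-→d8:-→d9:-→d10:-→d11:-→d12:-→d13:-→d14:-→d15:-→d16:-→d17:-→d18:-→d19:-→d20:-→d21:-→d22:-→d23:-→d24:H2 -> H2
  add 224.0.0.0/4 -> H1 at depth 4
  add 92.202.53.0/24 -> H3 at depth 24
  add 92.202.48.0/21 -> H1 at depth 21
  add 92.0.0.0/8 -> H2 at depth 8
  add 224.0.0.0/5 -> H3 at depth 5
  add 228.0.0.0/8 -> H0 at depth 8
  lookup 127.53.88.3: bits 01 walk d0:-→d1:-→d2:- -> no-route
  add 92.202.0.0/16 -> H0 at depth 16
  lookup 174.202.225.181: bits 1 walk d0:-→d1:- -> no-route
  lookup 224.0.0.27: bits 11100 walk d0:-→d1:-→d2:-→d3:-→d4:H1→d5:H3 -> H3
  lookup 92.202.177.199: bits 0101110011001010 walk d0:-→d1:-→d2:-→d3:-→d4:-→d5:-→d6:-→d7:-→d8:H2→d9:-→d10:-→d11:-→d12:-→d13:-→d14:-→d15:-→d16:H0 -> H0
  lookup 92.202.49.100: bits 010111001100101000110 walk d0:-→d1:-→d2:-→d3:-→d4:-→d5:-→d6:-→d7:-→d8:H2→d9:-→d10:-→d11:-→d12:-→d13:-→d14:-→d15:-→d16:H0→d17:-→d18:-→d19:-→d20:-→d21:H1 -> H1
  add 228.0.0.0/8 -> H3 at depth 8

== LOOKUPS ==
["H2","no-route","no-route","H3","H0","H1"]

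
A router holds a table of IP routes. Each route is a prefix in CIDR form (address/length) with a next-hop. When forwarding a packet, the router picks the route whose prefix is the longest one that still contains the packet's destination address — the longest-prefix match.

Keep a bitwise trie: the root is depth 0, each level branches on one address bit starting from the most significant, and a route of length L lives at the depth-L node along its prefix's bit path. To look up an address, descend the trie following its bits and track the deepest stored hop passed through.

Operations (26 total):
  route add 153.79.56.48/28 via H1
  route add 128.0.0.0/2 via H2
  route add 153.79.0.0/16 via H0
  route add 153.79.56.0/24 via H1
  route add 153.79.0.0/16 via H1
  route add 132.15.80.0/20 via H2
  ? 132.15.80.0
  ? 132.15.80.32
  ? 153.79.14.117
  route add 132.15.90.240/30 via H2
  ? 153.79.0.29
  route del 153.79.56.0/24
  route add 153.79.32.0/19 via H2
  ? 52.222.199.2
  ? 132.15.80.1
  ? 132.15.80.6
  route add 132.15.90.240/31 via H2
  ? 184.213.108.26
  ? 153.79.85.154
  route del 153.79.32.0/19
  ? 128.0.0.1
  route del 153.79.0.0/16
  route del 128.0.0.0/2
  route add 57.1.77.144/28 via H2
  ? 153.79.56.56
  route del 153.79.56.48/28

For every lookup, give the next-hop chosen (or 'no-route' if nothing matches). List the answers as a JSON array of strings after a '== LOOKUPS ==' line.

Apply in order:
  + 153.79.56.48/28 (H1) depth=28
  + 128.0.0.0/2 (H2) depth=2
  + 153.79.0.0/16 (H0) depth=16
  + 153.79.56.0/24 (H1) depth=24
  + 153.79.0.0/16 (H1) depth=16
  + 132.15.80.0/20 (H2) depth=20
  lookup 132.15.80.0: bits 10000100000011110101 walk d0:-→d1:-→d2:H2→d3:-→d4:-→d5:-→d6:-→d7:-→d8:-→d9:-→d10:-→d11:-→d12:-→d13:-→d14:-→d15:-→d16:-→d17:-→d18:-→d19:-→d20:H2 -> H2
  lookup 132.15.80.32: bits 10000100000011110101 walk d0:-→d1:-→d2:H2→d3:-→d4:-→d5:-→d6:-→d7:-→d8:-→d9:-→d10:-→d11:-→d12:-→d13:-→d14:-→d15:-→d16:-→d17:-→d18:-→d19:-→d20:H2 -> H2
  lookup 153.79.14.117: bits 100110010100111100 walk d0:-→d1:-→d2:H2→d3:-→d4:-→d5:-→d6:-→d7:-→d8:-→d9:-→d10:-→d11:-→d12:-→d13:-→d14:-→d15:-→d16:H1→d17:-→d18:- -> H1
  + 132.15.90.240/30 (H2) depth=30
  lookup 153.79.0.29: bits 100110010100111100 walk d0:-→d1:-→d2:H2→d3:-→d4:-→d5:-→d6:-→d7:-→d8:-→d9:-→d10:-→d11:-→d12:-→d13:-→d14:-→d15:-→d16:H1→d17:-→d18:- -> H1
  - 153.79.56.0/24 clear@24
  + 153.79.32.0/19 (H2) depth=19
  lookup 52.222.199.2: bits ε walk d0:- -> no-route
  lookup 132.15.80.1: bits 10000100000011110101 walk d0:-→d1:-→d2:H2→d3:-→d4:-→d5:-→d6:-→d7:-→d8:-→d9:-→d10:-→d11:-→d12:-→d13:-→d14:-→d15:-→d16:-→d17:-→d18:-→d19:-→d20:H2 -> H2
  lookup 132.15.80.6: bits 10000100000011110101 walk d0:-→d1:-→d2:H2→d3:-→d4:-→d5:-→d6:-→d7:-→d8:-→d9:-→d10:-→d11:-→d12:-→d13:-→d14:-→d15:-→d16:-→d17:-→d18:-→d19:-→d20:H2 -> H2
  + 132.15.90.240/31 (H2) depth=31
  lookup 184.213.108.26: bits 10 walk d0:-→d1:-→d2:H2 -> H2
  lookup 153.79.85.154: bits 10011001010011110 walk d0:-→d1:-→d2:H2→d3:-→d4:-→d5:-→d6:-→d7:-→d8:-→d9:-→d10:-→d11:-→d12:-→d13:-→d14:-→d15:-→d16:H1→d17:- -> H1
  - 153.79.32.0/19 clear@19
  lookup 128.0.0.1: bits 10000 walk d0:-→d1:-→d2:H2→d3:-→d4:-→d5:- -> H2
  - 153.79.0.0/16 clear@16
  - 128.0.0.0/2 clear@2
  + 57.1.77.144/28 (H2) depth=28
  lookup 153.79.56.56: bits 1001100101001111001110000011 walk d0:-→d1:-→d2:-→d3:-→d4:-→d5:-→d6:-→d7:-→d8:-→d9:-→d10:-→d11:-→d12:-→d13:-→d14:-→d15:-→d16:-→d17:-→d18:-→d19:-→d20:-→d21:-→d22:-→d23:-→d24:-→d25:-→d26:-→d27:-→d28:H1 -> H1
  - 153.79.56.48/28 clear@28

== LOOKUPS ==
["H2","H2","H1","H1","no-route","H2","H2","H2","H1","H2","H1"]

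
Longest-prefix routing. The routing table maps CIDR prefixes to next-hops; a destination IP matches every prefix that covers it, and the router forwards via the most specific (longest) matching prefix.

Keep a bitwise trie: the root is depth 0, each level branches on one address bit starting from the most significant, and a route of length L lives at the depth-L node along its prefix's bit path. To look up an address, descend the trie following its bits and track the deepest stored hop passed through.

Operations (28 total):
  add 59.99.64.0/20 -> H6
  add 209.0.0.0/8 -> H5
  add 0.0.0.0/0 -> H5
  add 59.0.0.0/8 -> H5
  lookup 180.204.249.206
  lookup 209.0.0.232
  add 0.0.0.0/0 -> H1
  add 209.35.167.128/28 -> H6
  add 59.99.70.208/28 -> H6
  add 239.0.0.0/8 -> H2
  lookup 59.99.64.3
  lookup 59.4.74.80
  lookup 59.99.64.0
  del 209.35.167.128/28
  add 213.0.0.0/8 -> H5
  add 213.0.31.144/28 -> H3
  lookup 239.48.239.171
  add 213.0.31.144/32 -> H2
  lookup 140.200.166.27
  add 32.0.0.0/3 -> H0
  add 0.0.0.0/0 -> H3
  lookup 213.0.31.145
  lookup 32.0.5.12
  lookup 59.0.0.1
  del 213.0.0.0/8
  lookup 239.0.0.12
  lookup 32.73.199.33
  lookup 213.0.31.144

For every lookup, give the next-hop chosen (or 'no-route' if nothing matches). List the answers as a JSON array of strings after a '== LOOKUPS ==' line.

Trace:
  + 59.99.64.0/20 (H6) depth=20
  + 209.0.0.0/8 (H5) depth=8
  + 0.0.0.0/0 (H5) depth=0
  + 59.0.0.0/8 (H5) depth=8
  Q 180.204.249.206: descend 1 ; hops seen [H5] ; pick H5
  Q 209.0.0.232: descend 11010001 ; hops seen [H5,H5] ; pick H5
  + 0.0.0.0/0 (H1) depth=0
  + 209.35.167.128/28 (H6) depth=28
  + 59.99.70.208/28 (H6) depth=28
  + 239.0.0.0/8 (H2) depth=8
  Q 59.99.64.3: descend 001110110110001101000 ; hops seen [H1,H5,H6] ; pick H6
  Q 59.4.74.80: descend 001110110 ; hops seen [H1,H5] ; pick H5
  Q 59.99.64.0: descend 001110110110001101000 ; hops seen [H1,H5,H6] ; pick H6
  - 209.35.167.128/28 clear@28
  + 213.0.0.0/8 (H5) depth=8
  + 213.0.31.144/28 (H3) depth=28
  Q 239.48.239.171: descend 11101111 ; hops seen [H1,H2] ; pick H2
  + 213.0.31.144/32 (H2) depth=32
  Q 140.200.166.27: descend 1 ; hops seen [H1] ; pick H1
  + 32.0.0.0/3 (H0) depth=3
  + 0.0.0.0/0 (H3) depth=0
  Q 213.0.31.145: descend 1101010100000000000111111001000 ; hops seen [H3,H5,H3] ; pick H3
  Q 32.0.5.12: descend 001 ; hops seen [H3,H0] ; pick H0
  Q 59.0.0.1: descend 001110110 ; hops seen [H3,H0,H5] ; pick H5
  - 213.0.0.0/8 clear@8
  Q 239.0.0.12: descend 11101111 ; hops seen [H3,H2] ; pick H2
  Q 32.73.199.33: descend 001 ; hops seen [H3,H0] ; pick H0
  Q 213.0.31.144: descend 11010101000000000001111110010000 ; hops seen [H3,H3,H2] ; pick H2

== LOOKUPS ==
["H5","H5","H6","H5","H6","H2","H1","H3","H0","H5","H2","H0","H2"]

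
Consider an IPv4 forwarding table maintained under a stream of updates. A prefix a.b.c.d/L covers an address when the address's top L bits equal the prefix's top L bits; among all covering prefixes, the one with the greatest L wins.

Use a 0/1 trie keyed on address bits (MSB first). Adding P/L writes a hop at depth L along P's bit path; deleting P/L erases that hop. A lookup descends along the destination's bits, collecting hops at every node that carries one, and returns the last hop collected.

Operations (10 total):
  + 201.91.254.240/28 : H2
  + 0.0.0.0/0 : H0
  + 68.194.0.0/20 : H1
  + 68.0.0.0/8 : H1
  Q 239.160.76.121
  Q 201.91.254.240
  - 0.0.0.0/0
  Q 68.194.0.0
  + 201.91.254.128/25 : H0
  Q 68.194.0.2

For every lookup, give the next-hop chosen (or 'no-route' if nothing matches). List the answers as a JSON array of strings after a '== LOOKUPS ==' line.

Trace:
  add 201.91.254.240/28 -> H2 at depth 28
  add 0.0.0.0/0 -> H0 at depth 0
  add 68.194.0.0/20 -> H1 at depth 20
  add 68.0.0.0/8 -> H1 at depth 8
  Q 239.160.76.121: descend 11 ; hops seen [H0] ; pick H0
  Q 201.91.254.240: descend 1100100101011011111111101111 ; hops seen [H0,H2] ; pick H2
  del 0.0.0.0/0 (clear depth 0)
  Q 68.194.0.0: descend 01000100110000100000 ; hops seen [H1,H1] ; pick H1
  add 201.91.254.128/25 -> H0 at depth 25
  Q 68.194.0.2: descend 01000100110000100000 ; hops seen [H1,H1] ; pick H1

== LOOKUPS ==
["H0","H2","H1","H1"]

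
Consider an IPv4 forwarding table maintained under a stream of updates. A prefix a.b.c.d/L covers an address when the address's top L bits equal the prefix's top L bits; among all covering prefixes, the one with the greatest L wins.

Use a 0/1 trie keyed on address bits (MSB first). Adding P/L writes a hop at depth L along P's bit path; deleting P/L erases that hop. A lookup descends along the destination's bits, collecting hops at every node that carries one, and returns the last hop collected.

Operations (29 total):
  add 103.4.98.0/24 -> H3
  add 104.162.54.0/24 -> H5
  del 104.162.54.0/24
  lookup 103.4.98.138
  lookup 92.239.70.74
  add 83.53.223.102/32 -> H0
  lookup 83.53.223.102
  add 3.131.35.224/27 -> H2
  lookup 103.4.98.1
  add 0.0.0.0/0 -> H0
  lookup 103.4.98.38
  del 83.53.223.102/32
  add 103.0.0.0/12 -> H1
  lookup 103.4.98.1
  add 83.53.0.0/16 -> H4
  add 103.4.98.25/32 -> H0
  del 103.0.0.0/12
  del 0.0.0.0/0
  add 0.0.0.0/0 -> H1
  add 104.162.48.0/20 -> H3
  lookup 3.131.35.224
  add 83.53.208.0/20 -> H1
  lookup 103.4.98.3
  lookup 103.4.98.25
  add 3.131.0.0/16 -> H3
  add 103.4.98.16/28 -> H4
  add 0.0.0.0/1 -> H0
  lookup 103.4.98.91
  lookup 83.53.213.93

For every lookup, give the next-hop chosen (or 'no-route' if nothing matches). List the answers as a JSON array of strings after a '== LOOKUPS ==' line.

Apply in order:
  + 103.4.98.0/24 (H3) depth=24
  + 104.162.54.0/24 (H5) depth=24
  del 104.162.54.0/24 (clear depth 24)
  Q 103.4.98.138: descend 011001110000010001100010 ; hops seen [H3] ; pick H3
  Q 92.239.70.74: descend 01 ; hops seen [∅] ; pick no-route
  + 83.53.223.102/32 (H0) depth=32
  Q 83.53.223.102: descend 01010011001101011101111101100110 ; hops seen [H0] ; pick H0
  + 3.131.35.224/27 (H2) depth=27
  Q 103.4.98.1: descend 011001110000010001100010 ; hops seen [H3] ; pick H3
  + 0.0.0.0/0 (H0) depth=0
  Q 103.4.98.38: descend 011001110000010001100010 ; hops seen [H0,H3] ; pick H3
  del 83.53.223.102/32 (clear depth 32)
  + 103.0.0.0/12 (H1) depth=12
  Q 103.4.98.1: descend 011001110000010001100010 ; hops seen [H0,H1,H3] ; pick H3
  + 83.53.0.0/16 (H4) depth=16
  + 103.4.98.25/32 (H0) depth=32
  del 103.0.0.0/12 (clear depth 12)
  del 0.0.0.0/0 (clear depth 0)
  + 0.0.0.0/0 (H1) depth=0
  + 104.162.48.0/20 (H3) depth=20
  Q 3.131.35.224: descend 000000111000001100100011111 ; hops seen [H1,H2] ; pick H2
  + 83.53.208.0/20 (H1) depth=20
  Q 103.4.98.3: descend 011001110000010001100010000 ; hops seen [H1,H3] ; pick H3
  Q 103.4.98.25: descend 01100111000001000110001000011001 ; hops seen [H1,H3,H0] ; pick H0
  + 3.131.0.0/16 (H3) depth=16
  + 103.4.98.16/28 (H4) depth=28
  + 0.0.0.0/1 (H0) depth=1
  Q 103.4.98.91: descend 0110011100000100011000100 ; hops seen [H1,H0,H3] ; pick H3
  Q 83.53.213.93: descend 01010011001101011101 ; hops seen [H1,H0,H4,H1] ; pick H1

== LOOKUPS ==
["H3","no-route","H0","H3","H3","H3","H2","H3","H0","H3","H1"]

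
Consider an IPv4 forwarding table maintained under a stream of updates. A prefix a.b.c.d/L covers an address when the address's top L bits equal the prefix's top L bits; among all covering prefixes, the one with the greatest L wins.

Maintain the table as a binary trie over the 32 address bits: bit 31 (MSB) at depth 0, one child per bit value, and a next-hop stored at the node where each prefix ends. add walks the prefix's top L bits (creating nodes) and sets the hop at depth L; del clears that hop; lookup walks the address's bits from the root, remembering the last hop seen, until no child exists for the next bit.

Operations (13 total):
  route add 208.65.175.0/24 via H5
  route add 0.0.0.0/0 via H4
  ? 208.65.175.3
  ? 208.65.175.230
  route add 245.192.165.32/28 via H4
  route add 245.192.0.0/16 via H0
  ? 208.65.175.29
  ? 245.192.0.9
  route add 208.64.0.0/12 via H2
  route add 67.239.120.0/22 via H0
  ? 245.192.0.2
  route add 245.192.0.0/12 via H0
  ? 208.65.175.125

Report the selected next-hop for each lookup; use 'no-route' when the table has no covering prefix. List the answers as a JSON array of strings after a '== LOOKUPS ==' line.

Process each operation:
  add 208.65.175.0/24 -> H5 at depth 24
  add 0.0.0.0/0 -> H4 at depth 0
  lookup 208.65.175.3: bits 110100000100000110101111 walk d0:H4→d1:-→d2:-→d3:-→d4:-→d5:-→d6:-→d7:-→d8:-→d9:-→d10:-→d11:-→d12:-→d13:-→d14:-→d15:-→d16:-→d17:-→d18:-→d19:-→d20:-→d21:-→d22:-→d23:-→d24:H5 -> H5
  lookup 208.65.175.230: bits 110100000100000110101111 walk d0:H4→d1:-→d2:-→d3:-→d4:-→d5:-→d6:-→d7:-→d8:-→d9:-→d10:-→d11:-→d12:-→d13:-→d14:-→d15:-→d16:-→d17:-→d18:-→d19:-→d20:-→d21:-→d22:-→d23:-→d24:H5 -> H5
  add 245.192.165.32/28 -> H4 at depth 28
  add 245.192.0.0/16 -> H0 at depth 16
  lookup 208.65.175.29: bits 110100000100000110101111 walk d0:H4→d1:-→d2:-→d3:-→d4:-→d5:-→d6:-→d7:-→d8:-→d9:-→d10:-→d11:-→d12:-→d13:-→d14:-→d15:-→d16:-→d17:-→d18:-→d19:-→d20:-→d21:-→d22:-→d23:-→d24:H5 -> H5
  lookup 245.192.0.9: bits 1111010111000000 walk d0:H4→d1:-→d2:-→d3:-→d4:-→d5:-→d6:-→d7:-→d8:-→d9:-→d10:-→d11:-→d12:-→d13:-→d14:-→d15:-→d16:H0 -> H0
  add 208.64.0.0/12 -> H2 at depth 12
  add 67.239.120.0/22 -> H0 at depth 22
  lookup 245.192.0.2: bits 1111010111000000 walk d0:H4→d1:-→d2:-→d3:-→d4:-→d5:-→d6:-→d7:-→d8:-→d9:-→d10:-→d11:-→d12:-→d13:-→d14:-→d15:-→d16:H0 -> H0
  add 245.192.0.0/12 -> H0 at depth 12
  lookup 208.65.175.125: bits 110100000100000110101111 walk d0:H4→d1:-→d2:-→d3:-→d4:-→d5:-→d6:-→d7:-→d8:-→d9:-→d10:-→d11:-→d12:H2→d13:-→d14:-→d15:-→d16:-→d17:-→d18:-→d19:-→d20:-→d21:-→d22:-→d23:-→d24:H5 -> H5

== LOOKUPS ==
["H5","H5","H5","H0","H0","H5"]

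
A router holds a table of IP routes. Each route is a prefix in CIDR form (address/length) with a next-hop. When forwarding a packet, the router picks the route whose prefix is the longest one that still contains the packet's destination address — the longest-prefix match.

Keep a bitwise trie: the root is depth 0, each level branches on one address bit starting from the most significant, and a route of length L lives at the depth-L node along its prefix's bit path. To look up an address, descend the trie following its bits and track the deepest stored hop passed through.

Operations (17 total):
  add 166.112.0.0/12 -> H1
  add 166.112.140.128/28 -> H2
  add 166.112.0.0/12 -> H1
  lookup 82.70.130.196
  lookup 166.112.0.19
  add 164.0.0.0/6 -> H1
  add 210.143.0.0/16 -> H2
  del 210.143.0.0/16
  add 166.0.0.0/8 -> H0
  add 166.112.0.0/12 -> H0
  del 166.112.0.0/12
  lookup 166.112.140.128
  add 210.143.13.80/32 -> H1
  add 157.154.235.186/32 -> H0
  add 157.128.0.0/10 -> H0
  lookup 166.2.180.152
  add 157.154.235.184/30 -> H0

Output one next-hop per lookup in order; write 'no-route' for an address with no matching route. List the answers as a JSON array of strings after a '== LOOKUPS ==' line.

Process each operation:
  add 166.112.0.0/12 -> H1 at depth 12
  add 166.112.140.128/28 -> H2 at depth 28
  add 166.112.0.0/12 -> H1 at depth 12
  ? 82.70.130.196  path d0:-  best=no-route
  ? 166.112.0.19  path d0:-→d1:-→d2:-→d3:-→d4:-→d5:-→d6:-→d7:-→d8:-→d9:-→d10:-→d11:-→d12:H1→d13:-→d14:-→d15:-→d16:-  best=H1
  add 164.0.0.0/6 -> H1 at depth 6
  add 210.143.0.0/16 -> H2 at depth 16
  - 210.143.0.0/16 clear@16
  add 166.0.0.0/8 -> H0 at depth 8
  add 166.112.0.0/12 -> H0 at depth 12
  - 166.112.0.0/12 clear@12
  ? 166.112.140.128  path d0:-→d1:-→d2:-→d3:-→d4:-→d5:-→d6:H1→d7:-→d8:H0→d9:-→d10:-→d11:-→d12:-→d13:-→d14:-→d15:-→d16:-→d17:-→d18:-→d19:-→d20:-→d21:-→d22:-→d23:-→d24:-→d25:-→d26:-→d27:-→d28:H2  best=H2
  add 210.143.13.80/32 -> H1 at depth 32
  add 157.154.235.186/32 -> H0 at depth 32
  add 157.128.0.0/10 -> H0 at depth 10
  ? 166.2.180.152  path d0:-→d1:-→d2:-→d3:-→d4:-→d5:-→d6:H1→d7:-→d8:H0→d9:-  best=H0
  add 157.154.235.184/30 -> H0 at depth 30

== LOOKUPS ==
["no-route","H1","H2","H0"]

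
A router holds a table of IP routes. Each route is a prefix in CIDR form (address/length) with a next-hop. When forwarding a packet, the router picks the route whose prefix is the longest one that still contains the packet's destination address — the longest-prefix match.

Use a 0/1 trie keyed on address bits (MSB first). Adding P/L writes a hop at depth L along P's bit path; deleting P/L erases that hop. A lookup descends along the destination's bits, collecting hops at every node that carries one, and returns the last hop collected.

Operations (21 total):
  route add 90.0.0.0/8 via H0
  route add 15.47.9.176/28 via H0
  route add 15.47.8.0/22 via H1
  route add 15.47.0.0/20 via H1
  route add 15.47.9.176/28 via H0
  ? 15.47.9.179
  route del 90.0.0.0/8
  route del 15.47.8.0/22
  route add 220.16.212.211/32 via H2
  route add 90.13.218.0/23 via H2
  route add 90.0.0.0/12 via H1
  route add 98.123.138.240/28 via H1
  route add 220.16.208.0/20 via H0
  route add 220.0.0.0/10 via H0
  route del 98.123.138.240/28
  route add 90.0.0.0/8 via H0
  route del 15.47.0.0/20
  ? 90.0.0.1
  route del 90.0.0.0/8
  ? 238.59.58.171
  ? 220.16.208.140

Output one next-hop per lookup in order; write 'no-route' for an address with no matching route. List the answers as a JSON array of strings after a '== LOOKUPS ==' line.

Apply in order:
  + 90.0.0.0/8 (H0) depth=8
  + 15.47.9.176/28 (H0) depth=28
  + 15.47.8.0/22 (H1) depth=22
  + 15.47.0.0/20 (H1) depth=20
  + 15.47.9.176/28 (H0) depth=28
  lookup 15.47.9.179: bits 0000111100101111000010011011 walk d0:-→d1:-→d2:-→d3:-→d4:-→d5:-→d6:-→d7:-→d8:-→d9:-→d10:-→d11:-→d12:-→d13:-→d14:-→d15:-→d16:-→d17:-→d18:-→d19:-→d20:H1→d21:-→d22:H1→d23:-→d24:-→d25:-→d26:-→d27:-→d28:H0 -> H0
  del 90.0.0.0/8 (clear depth 8)
  del 15.47.8.0/22 (clear depth 22)
  + 220.16.212.211/32 (H2) depth=32
  + 90.13.218.0/23 (H2) depth=23
  + 90.0.0.0/12 (H1) depth=12
  + 98.123.138.240/28 (H1) depth=28
  + 220.16.208.0/20 (H0) depth=20
  + 220.0.0.0/10 (H0) depth=10
  del 98.123.138.240/28 (clear depth 28)
  + 90.0.0.0/8 (H0) depth=8
  del 15.47.0.0/20 (clear depth 20)
  lookup 90.0.0.1: bits 010110100000 walk d0:-→d1:-→d2:-→d3:-→d4:-→d5:-→d6:-→d7:-→d8:H0→d9:-→d10:-→d11:-→d12:H1 -> H1
  del 90.0.0.0/8 (clear depth 8)
  lookup 238.59.58.171: bits 11 walk d0:-→d1:-→d2:- -> no-route
  lookup 220.16.208.140: bits 110111000001000011010 walk d0:-→d1:-→d2:-→d3:-→d4:-→d5:-→d6:-→d7:-→d8:-→d9:-→d10:H0→d11:-→d12:-→d13:-→d14:-→d15:-→d16:-→d17:-→d18:-→d19:-→d20:H0→d21:- -> H0

== LOOKUPS ==
["H0","H1","no-route","H0"]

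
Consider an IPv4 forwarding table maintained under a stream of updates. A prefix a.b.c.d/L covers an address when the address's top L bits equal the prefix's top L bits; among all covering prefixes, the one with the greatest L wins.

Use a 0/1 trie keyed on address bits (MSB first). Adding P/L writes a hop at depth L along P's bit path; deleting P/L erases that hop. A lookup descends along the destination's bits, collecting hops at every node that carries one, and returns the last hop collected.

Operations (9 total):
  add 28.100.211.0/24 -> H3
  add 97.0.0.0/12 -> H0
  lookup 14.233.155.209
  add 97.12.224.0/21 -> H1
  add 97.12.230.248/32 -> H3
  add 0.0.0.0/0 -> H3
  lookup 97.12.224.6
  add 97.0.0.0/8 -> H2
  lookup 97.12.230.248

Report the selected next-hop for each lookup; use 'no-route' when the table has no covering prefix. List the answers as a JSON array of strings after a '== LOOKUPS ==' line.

Process each operation:
  add 28.100.211.0/24 -> H3 at depth 24
  add 97.0.0.0/12 -> H0 at depth 12
  ? 14.233.155.209  path d0:-→d1:-→d2:-→d3:-  best=no-route
  add 97.12.224.0/21 -> H1 at depth 21
  add 97.12.230.248/32 -> H3 at depth 32
  add 0.0.0.0/0 -> H3 at depth 0
  ? 97.12.224.6  path d0:H3→d1:-→d2:-→d3:-→d4:-→d5:-→d6:-→d7:-→d8:-→d9:-→d10:-→d11:-→d12:H0→d13:-→d14:-→d15:-→d16:-→d17:-→d18:-→d19:-→d20:-→d21:H1  best=H1
  add 97.0.0.0/8 -> H2 at depth 8
  ? 97.12.230.248  path d0:H3→d1:-→d2:-→d3:-→d4:-→d5:-→d6:-→d7:-→d8:H2→d9:-→d10:-→d11:-→d12:H0→d13:-→d14:-→d15:-→d16:-→d17:-→d18:-→d19:-→d20:-→d21:H1→d22:-→d23:-→d24:-→d25:-→d26:-→d27:-→d28:-→d29:-→d30:-→d31:-→d32:H3  best=H3

== LOOKUPS ==
["no-route","H1","H3"]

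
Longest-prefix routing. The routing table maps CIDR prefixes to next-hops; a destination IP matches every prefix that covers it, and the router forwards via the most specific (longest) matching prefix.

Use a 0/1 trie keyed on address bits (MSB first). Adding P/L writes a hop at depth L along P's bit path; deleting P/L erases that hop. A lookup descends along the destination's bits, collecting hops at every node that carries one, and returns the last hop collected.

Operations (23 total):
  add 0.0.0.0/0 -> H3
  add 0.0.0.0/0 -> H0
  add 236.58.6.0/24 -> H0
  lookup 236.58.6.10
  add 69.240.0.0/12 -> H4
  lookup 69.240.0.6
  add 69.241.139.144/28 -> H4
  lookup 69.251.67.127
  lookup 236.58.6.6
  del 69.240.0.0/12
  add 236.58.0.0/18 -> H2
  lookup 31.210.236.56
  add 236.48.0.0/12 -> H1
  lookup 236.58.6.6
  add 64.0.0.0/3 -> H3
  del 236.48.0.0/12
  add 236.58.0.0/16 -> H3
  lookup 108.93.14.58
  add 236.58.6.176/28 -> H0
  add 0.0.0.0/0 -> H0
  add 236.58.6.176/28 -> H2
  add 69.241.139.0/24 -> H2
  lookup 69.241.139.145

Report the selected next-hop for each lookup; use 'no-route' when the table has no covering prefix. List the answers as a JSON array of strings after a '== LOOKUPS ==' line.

Process each operation:
  + 0.0.0.0/0 (H3) depth=0
  + 0.0.0.0/0 (H0) depth=0
  + 236.58.6.0/24 (H0) depth=24
  ? 236.58.6.10  path d0:H0→d1:-→d2:-→d3:-→d4:-→d5:-→d6:-→d7:-→d8:-→d9:-→d10:-→d11:-→d12:-→d13:-→d14:-→d15:-→d16:-→d17:-→d18:-→d19:-→d20:-→d21:-→d22:-→d23:-→d24:H0  best=H0
  + 69.240.0.0/12 (H4) depth=12
  ? 69.240.0.6  path d0:H0→d1:-→d2:-→d3:-→d4:-→d5:-→d6:-→d7:-→d8:-→d9:-→d10:-→d11:-→d12:H4  best=H4
  + 69.241.139.144/28 (H4) depth=28
  ? 69.251.67.127  path d0:H0→d1:-→d2:-→d3:-→d4:-→d5:-→d6:-→d7:-→d8:-→d9:-→d10:-→d11:-→d12:H4  best=H4
  ? 236.58.6.6  path d0:H0→d1:-→d2:-→d3:-→d4:-→d5:-→d6:-→d7:-→d8:-→d9:-→d10:-→d11:-→d12:-→d13:-→d14:-→d15:-→d16:-→d17:-→d18:-→d19:-→d20:-→d21:-→d22:-→d23:-→d24:H0  best=H0
  del 69.240.0.0/12 (clear depth 12)
  + 236.58.0.0/18 (H2) depth=18
  ? 31.210.236.56  path d0:H0→d1:-  best=H0
  + 236.48.0.0/12 (H1) depth=12
  ? 236.58.6.6  path d0:H0→d1:-→d2:-→d3:-→d4:-→d5:-→d6:-→d7:-→d8:-→d9:-→d10:-→d11:-→d12:H1→d13:-→d14:-→d15:-→d16:-→d17:-→d18:H2→d19:-→d20:-→d21:-→d22:-→d23:-→d24:H0  best=H0
  + 64.0.0.0/3 (H3) depth=3
  del 236.48.0.0/12 (clear depth 12)
  + 236.58.0.0/16 (H3) depth=16
  ? 108.93.14.58  path d0:H0→d1:-→d2:-  best=H0
  + 236.58.6.176/28 (H0) depth=28
  + 0.0.0.0/0 (H0) depth=0
  + 236.58.6.176/28 (H2) depth=28
  + 69.241.139.0/24 (H2) depth=24
  ? 69.241.139.145  path d0:H0→d1:-→d2:-→d3:H3→d4:-→d5:-→d6:-→d7:-→d8:-→d9:-→d10:-→d11:-→d12:-→d13:-→d14:-→d15:-→d16:-→d17:-→d18:-→d19:-→d20:-→d21:-→d22:-→d23:-→d24:H2→d25:-→d26:-→d27:-→d28:H4  best=H4

== LOOKUPS ==
["H0","H4","H4","H0","H0","H0","H0","H4"]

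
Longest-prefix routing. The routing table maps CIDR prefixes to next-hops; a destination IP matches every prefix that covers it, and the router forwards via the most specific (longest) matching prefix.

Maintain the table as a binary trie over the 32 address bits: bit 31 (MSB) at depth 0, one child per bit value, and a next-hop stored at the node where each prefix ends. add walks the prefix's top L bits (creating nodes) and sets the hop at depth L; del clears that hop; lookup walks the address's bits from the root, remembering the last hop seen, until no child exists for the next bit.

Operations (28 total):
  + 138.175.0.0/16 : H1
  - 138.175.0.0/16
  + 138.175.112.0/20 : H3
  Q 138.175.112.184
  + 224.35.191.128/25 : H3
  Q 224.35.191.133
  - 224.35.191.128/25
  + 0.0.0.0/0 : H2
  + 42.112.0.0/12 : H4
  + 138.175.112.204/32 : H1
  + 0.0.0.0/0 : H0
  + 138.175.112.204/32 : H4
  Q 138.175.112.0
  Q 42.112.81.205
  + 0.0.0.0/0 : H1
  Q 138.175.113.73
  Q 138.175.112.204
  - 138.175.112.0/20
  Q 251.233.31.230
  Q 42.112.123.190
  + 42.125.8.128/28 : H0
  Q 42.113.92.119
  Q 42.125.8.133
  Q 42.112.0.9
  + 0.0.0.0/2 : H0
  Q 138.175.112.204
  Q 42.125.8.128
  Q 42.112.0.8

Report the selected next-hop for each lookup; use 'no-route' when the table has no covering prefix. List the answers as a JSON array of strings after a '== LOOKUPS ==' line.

Apply in order:
  + 138.175.0.0/16 (H1) depth=16
  del 138.175.0.0/16 (clear depth 16)
  + 138.175.112.0/20 (H3) depth=20
  lookup 138.175.112.184: bits 10001010101011110111 walk d0:-→d1:-→d2:-→d3:-→d4:-→d5:-→d6:-→d7:-→d8:-→d9:-→d10:-→d11:-→d12:-→d13:-→d14:-→d15:-→d16:-→d17:-→d18:-→d19:-→d20:H3 -> H3
  + 224.35.191.128/25 (H3) depth=25
  lookup 224.35.191.133: bits 1110000000100011101111111 walk d0:-→d1:-→d2:-→d3:-→d4:-→d5:-→d6:-→d7:-→d8:-→d9:-→d10:-→d11:-→d12:-→d13:-→d14:-→d15:-→d16:-→d17:-→d18:-→d19:-→d20:-→d21:-→d22:-→d23:-→d24:-→d25:H3 -> H3
  del 224.35.191.128/25 (clear depth 25)
  + 0.0.0.0/0 (H2) depth=0
  + 42.112.0.0/12 (H4) depth=12
  + 138.175.112.204/32 (H1) depth=32
  + 0.0.0.0/0 (H0) depth=0
  + 138.175.112.204/32 (H4) depth=32
  lookup 138.175.112.0: bits 100010101010111101110000 walk d0:H0→d1:-→d2:-→d3:-→d4:-→d5:-→d6:-→d7:-→d8:-→d9:-→d10:-→d11:-→d12:-→d13:-→d14:-→d15:-→d16:-→d17:-→d18:-→d19:-→d20:H3→d21:-→d22:-→d23:-→d24:- -> H3
  lookup 42.112.81.205: bits 001010100111 walk d0:H0→d1:-→d2:-→d3:-→d4:-→d5:-→d6:-→d7:-→d8:-→d9:-→d10:-→d11:-→d12:H4 -> H4
  + 0.0.0.0/0 (H1) depth=0
  lookup 138.175.113.73: bits 10001010101011110111000 walk d0:H1→d1:-→d2:-→d3:-→d4:-→d5:-→d6:-→d7:-→d8:-→d9:-→d10:-→d11:-→d12:-→d13:-→d14:-→d15:-→d16:-→d17:-→d18:-→d19:-→d20:H3→d21:-→d22:-→d23:- -> H3
  lookup 138.175.112.204: bits 10001010101011110111000011001100 walk d0:H1→d1:-→d2:-→d3:-→d4:-→d5:-→d6:-→d7:-→d8:-→d9:-→d10:-→d11:-→d12:-→d13:-→d14:-→d15:-→d16:-→d17:-→d18:-→d19:-→d20:H3→d21:-→d22:-→d23:-→d24:-→d25:-→d26:-→d27:-→d28:-→d29:-→d30:-→d31:-→d32:H4 -> H4
  del 138.175.112.0/20 (clear depth 20)
  lookup 251.233.31.230: bits 111 walk d0:H1→d1:-→d2:-→d3:- -> H1
  lookup 42.112.123.190: bits 001010100111 walk d0:H1→d1:-→d2:-→d3:-→d4:-→d5:-→d6:-→d7:-→d8:-→d9:-→d10:-→d11:-→d12:H4 -> H4
  + 42.125.8.128/28 (H0) depth=28
  lookup 42.113.92.119: bits 001010100111 walk d0:H1→d1:-→d2:-→d3:-→d4:-→d5:-→d6:-→d7:-→d8:-→d9:-→d10:-→d11:-→d12:H4 -> H4
  lookup 42.125.8.133: bits 0010101001111101000010001000 walk d0:H1→d1:-→d2:-→d3:-→d4:-→d5:-→d6:-→d7:-→d8:-→d9:-→d10:-→d11:-→d12:H4→d13:-→d14:-→d15:-→d16:-→d17:-→d18:-→d19:-→d20:-→d21:-→d22:-→d23:-→d24:-→d25:-→d26:-→d27:-→d28:H0 -> H0
  lookup 42.112.0.9: bits 001010100111 walk d0:H1→d1:-→d2:-→d3:-→d4:-→d5:-→d6:-→d7:-→d8:-→d9:-→d10:-→d11:-→d12:H4 -> H4
  + 0.0.0.0/2 (H0) depth=2
  lookup 138.175.112.204: bits 10001010101011110111000011001100 walk d0:H1→d1:-→d2:-→d3:-→d4:-→d5:-→d6:-→d7:-→d8:-→d9:-→d10:-→d11:-→d12:-→d13:-→d14:-→d15:-→d16:-→d17:-→d18:-→d19:-→d20:-→d21:-→d22:-→d23:-→d24:-→d25:-→d26:-→d27:-→d28:-→d29:-→d30:-→d31:-→d32:H4 -> H4
  lookup 42.125.8.128: bits 0010101001111101000010001000 walk d0:H1→d1:-→d2:H0→d3:-→d4:-→d5:-→d6:-→d7:-→d8:-→d9:-→d10:-→d11:-→d12:H4→d13:-→d14:-→d15:-→d16:-→d17:-→d18:-→d19:-→d20:-→d21:-→d22:-→d23:-→d24:-→d25:-→d26:-→d27:-→d28:H0 -> H0
  lookup 42.112.0.8: bits 001010100111 walk d0:H1→d1:-→d2:H0→d3:-→d4:-→d5:-→d6:-→d7:-→d8:-→d9:-→d10:-→d11:-→d12:H4 -> H4

== LOOKUPS ==
["H3","H3","H3","H4","H3","H4","H1","H4","H4","H0","H4","H4","H0","H4"]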